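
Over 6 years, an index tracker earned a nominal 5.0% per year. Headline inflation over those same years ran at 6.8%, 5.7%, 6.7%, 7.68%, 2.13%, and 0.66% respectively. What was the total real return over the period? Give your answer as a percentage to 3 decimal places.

0.503%

Cumulative inflation factor: 1.068 × 1.057 × 1.067 × 1.0768 × 1.0213 × 1.0066 ≈ 1.33339.
Nominal growth factor: 1.34010. Real growth factor = 1.34010 / 1.33339 ≈ 1.00503.
Total real return ≈ 0.5032%.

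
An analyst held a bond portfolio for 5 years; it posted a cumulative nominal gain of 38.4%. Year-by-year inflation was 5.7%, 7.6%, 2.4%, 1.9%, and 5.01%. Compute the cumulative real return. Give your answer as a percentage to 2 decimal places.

11.06%

Cumulative inflation factor: 1.057 × 1.076 × 1.024 × 1.019 × 1.0501 ≈ 1.24621.
Nominal growth factor: 1.38400. Real growth factor = 1.38400 / 1.24621 ≈ 1.11057.
Total real return ≈ 11.0565%.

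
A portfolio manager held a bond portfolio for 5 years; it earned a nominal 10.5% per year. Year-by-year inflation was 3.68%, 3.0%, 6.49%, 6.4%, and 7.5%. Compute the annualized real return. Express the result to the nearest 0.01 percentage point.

4.84%

Cumulative inflation factor: 1.0368 × 1.030 × 1.0649 × 1.064 × 1.075 ≈ 1.30074.
Nominal growth factor: 1.64745. Real growth factor = 1.64745 / 1.30074 ≈ 1.26654.
Annualized: 1.26654^(1/5) − 1 ≈ 0.04839.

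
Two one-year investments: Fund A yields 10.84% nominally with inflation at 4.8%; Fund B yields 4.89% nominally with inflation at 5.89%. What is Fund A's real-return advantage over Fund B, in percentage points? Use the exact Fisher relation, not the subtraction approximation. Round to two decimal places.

Fund A real return: 1.1084/1.048 − 1 = 5.763%.
Fund B real return: 1.0489/1.0589 − 1 = -0.944%.
Difference: 5.763 − (-0.944) = 6.707 pp.

6.71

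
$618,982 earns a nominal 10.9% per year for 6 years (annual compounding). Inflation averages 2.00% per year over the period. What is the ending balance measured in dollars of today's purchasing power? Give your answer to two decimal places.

$1,022,506.94

Nominal value at maturity: $618,982 × (1 + 10.9%)^6 ≈ $1,151,508.89.
Price-level factor over 6 years: (1 + 2.00%)^6 ≈ 1.1261624193.
Dividing the nominal maturity value by the price-level factor gives the value in today's money.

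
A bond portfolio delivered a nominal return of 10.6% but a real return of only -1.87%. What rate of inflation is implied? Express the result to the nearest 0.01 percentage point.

12.71%

From (1+r_nom) = (1+r_real)(1+π), we get 1+π = (1 + 10.6%)/(1 − 1.87%) = 1.106/0.9813 ≈ 1.12708.
So π ≈ 12.7076%.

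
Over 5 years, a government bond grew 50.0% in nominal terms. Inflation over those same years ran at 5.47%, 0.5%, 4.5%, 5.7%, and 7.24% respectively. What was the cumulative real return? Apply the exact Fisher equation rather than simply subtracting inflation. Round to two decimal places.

Cumulative inflation factor: 1.0547 × 1.005 × 1.045 × 1.057 × 1.0724 ≈ 1.25558.
Nominal growth factor: 1.50000. Real growth factor = 1.50000 / 1.25558 ≈ 1.19467.
Total real return ≈ 19.4671%.

19.47%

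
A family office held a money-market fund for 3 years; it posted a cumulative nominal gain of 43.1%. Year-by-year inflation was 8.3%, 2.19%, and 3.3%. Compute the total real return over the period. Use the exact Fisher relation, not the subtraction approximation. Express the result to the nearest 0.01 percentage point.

25.17%

Cumulative inflation factor: 1.083 × 1.0219 × 1.033 ≈ 1.14324.
Nominal growth factor: 1.43100. Real growth factor = 1.43100 / 1.14324 ≈ 1.25171.
Total real return ≈ 25.1706%.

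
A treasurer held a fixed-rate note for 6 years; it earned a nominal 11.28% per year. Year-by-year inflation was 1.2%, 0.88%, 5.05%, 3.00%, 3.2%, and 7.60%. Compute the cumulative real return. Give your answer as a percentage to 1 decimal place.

54.8%

Cumulative inflation factor: 1.012 × 1.0088 × 1.0505 × 1.0300 × 1.032 × 1.0760 ≈ 1.22662.
Nominal growth factor: 1.89890. Real growth factor = 1.89890 / 1.22662 ≈ 1.54807.
Total real return ≈ 54.8075%.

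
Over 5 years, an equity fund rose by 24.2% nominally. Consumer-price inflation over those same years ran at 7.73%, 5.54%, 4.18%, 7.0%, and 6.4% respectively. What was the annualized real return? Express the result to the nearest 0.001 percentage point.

-1.633%

Cumulative inflation factor: 1.0773 × 1.0554 × 1.0418 × 1.070 × 1.064 ≈ 1.34854.
Nominal growth factor: 1.24200. Real growth factor = 1.24200 / 1.34854 ≈ 0.92100.
Annualized: 0.92100^(1/5) − 1 ≈ -0.01633.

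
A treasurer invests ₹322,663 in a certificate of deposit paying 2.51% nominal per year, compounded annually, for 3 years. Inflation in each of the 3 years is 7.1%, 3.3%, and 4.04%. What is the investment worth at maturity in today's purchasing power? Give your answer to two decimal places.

Nominal value at maturity: ₹322,663 × (1 + 2.51%)^3 ≈ ₹347,574.47.
Price-level factor over 3 years: 1.071 × 1.033 × 1.0404 = 1.1510392572.
Dividing the nominal maturity value by the price-level factor gives the value in today's money.

₹301,965.78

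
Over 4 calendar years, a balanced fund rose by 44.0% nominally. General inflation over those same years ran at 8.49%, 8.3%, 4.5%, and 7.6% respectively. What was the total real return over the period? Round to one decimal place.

9.0%

Cumulative inflation factor: 1.0849 × 1.083 × 1.045 × 1.076 ≈ 1.32113.
Nominal growth factor: 1.44000. Real growth factor = 1.44000 / 1.32113 ≈ 1.08997.
Total real return ≈ 8.9973%.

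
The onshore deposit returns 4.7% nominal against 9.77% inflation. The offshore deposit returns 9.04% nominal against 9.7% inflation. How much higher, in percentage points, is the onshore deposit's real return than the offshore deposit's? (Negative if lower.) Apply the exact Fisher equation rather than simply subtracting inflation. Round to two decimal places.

-4.02

The onshore deposit real return: 1.047/1.0977 − 1 = -4.619%.
The offshore deposit real return: 1.0904/1.097 − 1 = -0.602%.
Difference: -4.619 − (-0.602) = -4.017 pp.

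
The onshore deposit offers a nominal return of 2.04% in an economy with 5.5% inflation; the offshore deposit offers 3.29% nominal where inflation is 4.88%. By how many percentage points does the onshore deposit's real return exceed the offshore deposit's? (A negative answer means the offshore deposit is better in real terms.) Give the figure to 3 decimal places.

The onshore deposit real return: 1.0204/1.055 − 1 = -3.2796%.
The offshore deposit real return: 1.0329/1.0488 − 1 = -1.5160%.
Difference: -3.2796 − (-1.5160) = -1.7636 pp.

-1.764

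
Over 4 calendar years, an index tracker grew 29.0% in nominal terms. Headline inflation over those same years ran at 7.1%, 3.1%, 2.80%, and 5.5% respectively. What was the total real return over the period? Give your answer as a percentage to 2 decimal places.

Cumulative inflation factor: 1.071 × 1.031 × 1.0280 × 1.055 ≈ 1.19755.
Nominal growth factor: 1.29000. Real growth factor = 1.29000 / 1.19755 ≈ 1.07720.
Total real return ≈ 7.7199%.

7.72%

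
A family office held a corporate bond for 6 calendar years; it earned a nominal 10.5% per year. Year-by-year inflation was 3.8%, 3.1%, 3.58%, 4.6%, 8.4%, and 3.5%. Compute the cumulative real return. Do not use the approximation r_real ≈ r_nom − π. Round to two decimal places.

Cumulative inflation factor: 1.038 × 1.031 × 1.0358 × 1.046 × 1.084 × 1.035 ≈ 1.30087.
Nominal growth factor: 1.82043. Real growth factor = 1.82043 / 1.30087 ≈ 1.39940.
Total real return ≈ 39.9395%.

39.94%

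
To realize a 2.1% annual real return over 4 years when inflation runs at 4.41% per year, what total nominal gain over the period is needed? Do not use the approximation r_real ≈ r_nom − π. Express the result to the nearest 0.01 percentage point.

29.14%

Required annual nominal rate: (1+2.1%)(1+4.41%) − 1 = 6.60261%.
Cumulative over 4 years: (1 + 0.0660261)^4 − 1 ≈ 0.29143.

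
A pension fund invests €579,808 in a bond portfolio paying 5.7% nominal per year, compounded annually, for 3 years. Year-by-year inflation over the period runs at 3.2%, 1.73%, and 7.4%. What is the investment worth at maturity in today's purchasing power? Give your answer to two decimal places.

Nominal value at maturity: €579,808 × (1 + 5.7%)^3 ≈ €684,713.93.
Price-level factor over 3 years: 1.032 × 1.0173 × 1.074 = 1.1275427664.
Dividing the nominal maturity value by the price-level factor gives the value in today's money.

€607,262.05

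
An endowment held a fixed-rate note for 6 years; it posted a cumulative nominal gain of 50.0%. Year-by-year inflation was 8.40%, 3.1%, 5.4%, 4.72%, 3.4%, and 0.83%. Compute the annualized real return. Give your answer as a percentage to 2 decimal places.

Cumulative inflation factor: 1.0840 × 1.031 × 1.054 × 1.0472 × 1.034 × 1.0083 ≈ 1.28608.
Nominal growth factor: 1.50000. Real growth factor = 1.50000 / 1.28608 ≈ 1.16633.
Annualized: 1.16633^(1/6) − 1 ≈ 0.02598.

2.60%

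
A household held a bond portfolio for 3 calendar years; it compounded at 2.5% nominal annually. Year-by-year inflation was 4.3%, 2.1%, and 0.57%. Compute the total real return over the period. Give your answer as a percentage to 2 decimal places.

0.55%

Cumulative inflation factor: 1.043 × 1.021 × 1.0057 ≈ 1.07097.
Nominal growth factor: 1.07689. Real growth factor = 1.07689 / 1.07097 ≈ 1.00553.
Total real return ≈ 0.5526%.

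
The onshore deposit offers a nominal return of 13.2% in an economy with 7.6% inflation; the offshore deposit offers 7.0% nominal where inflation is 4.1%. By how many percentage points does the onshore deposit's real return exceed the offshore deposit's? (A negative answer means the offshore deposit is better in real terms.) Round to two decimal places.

The onshore deposit real return: 1.132/1.076 − 1 = 5.204%.
The offshore deposit real return: 1.070/1.041 − 1 = 2.786%.
Difference: 5.204 − 2.786 = 2.418 pp.

2.42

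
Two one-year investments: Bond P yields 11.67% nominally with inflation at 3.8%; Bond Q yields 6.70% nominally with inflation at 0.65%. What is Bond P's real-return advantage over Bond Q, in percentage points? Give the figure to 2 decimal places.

1.57

Bond P real return: 1.1167/1.038 − 1 = 7.582%.
Bond Q real return: 1.0670/1.0065 − 1 = 6.011%.
Difference: 7.582 − 6.011 = 1.571 pp.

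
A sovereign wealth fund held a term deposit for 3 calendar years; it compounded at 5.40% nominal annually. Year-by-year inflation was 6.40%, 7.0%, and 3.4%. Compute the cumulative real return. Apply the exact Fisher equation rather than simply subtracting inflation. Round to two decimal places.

Cumulative inflation factor: 1.0640 × 1.070 × 1.034 ≈ 1.17719.
Nominal growth factor: 1.17091. Real growth factor = 1.17091 / 1.17719 ≈ 0.99466.
Total real return ≈ -0.5337%.

-0.53%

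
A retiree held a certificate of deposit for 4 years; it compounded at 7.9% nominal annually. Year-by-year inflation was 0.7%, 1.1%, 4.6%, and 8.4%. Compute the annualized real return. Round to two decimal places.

4.10%

Cumulative inflation factor: 1.007 × 1.011 × 1.046 × 1.084 ≈ 1.15436.
Nominal growth factor: 1.35546. Real growth factor = 1.35546 / 1.15436 ≈ 1.17421.
Annualized: 1.17421^(1/4) − 1 ≈ 0.04096.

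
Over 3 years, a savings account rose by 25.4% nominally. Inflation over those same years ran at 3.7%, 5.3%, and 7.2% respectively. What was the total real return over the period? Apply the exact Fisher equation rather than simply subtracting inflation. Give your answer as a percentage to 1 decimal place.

Cumulative inflation factor: 1.037 × 1.053 × 1.072 ≈ 1.17058.
Nominal growth factor: 1.25400. Real growth factor = 1.25400 / 1.17058 ≈ 1.07126.
Total real return ≈ 7.1262%.

7.1%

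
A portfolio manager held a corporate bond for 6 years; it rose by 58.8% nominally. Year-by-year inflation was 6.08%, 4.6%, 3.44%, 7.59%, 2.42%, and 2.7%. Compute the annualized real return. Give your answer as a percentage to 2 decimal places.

Cumulative inflation factor: 1.0608 × 1.046 × 1.0344 × 1.0759 × 1.0242 × 1.027 ≈ 1.29892.
Nominal growth factor: 1.58800. Real growth factor = 1.58800 / 1.29892 ≈ 1.22256.
Annualized: 1.22256^(1/6) − 1 ≈ 0.03406.

3.41%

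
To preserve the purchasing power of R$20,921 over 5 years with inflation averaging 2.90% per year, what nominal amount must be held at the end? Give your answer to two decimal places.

Cumulative price-level factor: (1+2.90%)^5 ≈ 1.1536574469.
Multiplying R$20,921 by the price-level factor gives the future nominal sum.

R$24,135.67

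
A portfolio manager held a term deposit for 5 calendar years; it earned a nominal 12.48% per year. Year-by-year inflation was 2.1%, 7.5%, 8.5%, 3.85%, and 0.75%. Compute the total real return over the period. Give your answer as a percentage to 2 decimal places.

Cumulative inflation factor: 1.021 × 1.075 × 1.085 × 1.0385 × 1.0075 ≈ 1.24599.
Nominal growth factor: 1.80043. Real growth factor = 1.80043 / 1.24599 ≈ 1.44498.
Total real return ≈ 44.4977%.

44.50%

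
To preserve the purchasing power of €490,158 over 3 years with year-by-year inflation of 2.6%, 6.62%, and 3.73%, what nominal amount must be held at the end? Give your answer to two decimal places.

€556,194.27

Cumulative price-level factor: 1.026 × 1.0662 × 1.0373 ≈ 1.1347244608.
Multiplying €490,158 by the price-level factor gives the future nominal sum.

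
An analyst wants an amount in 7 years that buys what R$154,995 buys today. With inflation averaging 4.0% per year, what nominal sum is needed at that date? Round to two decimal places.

Cumulative price-level factor: (1+4.0%)^7 ≈ 1.3159317792.
Multiplying R$154,995 by the price-level factor gives the future nominal sum.

R$203,962.85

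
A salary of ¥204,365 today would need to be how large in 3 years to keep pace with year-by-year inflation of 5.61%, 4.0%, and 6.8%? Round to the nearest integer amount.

Cumulative price-level factor: 1.0561 × 1.040 × 1.068 = 1.173031392.
The nominal amount required is ¥204,365 scaled up by that factor.

¥239,727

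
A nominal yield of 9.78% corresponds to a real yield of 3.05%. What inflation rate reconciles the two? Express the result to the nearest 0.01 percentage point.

6.53%

From (1+r_nom) = (1+r_real)(1+π), we get 1+π = (1 + 9.78%)/(1 + 3.05%) = 1.0978/1.0305 ≈ 1.06531.
So π ≈ 6.5308%.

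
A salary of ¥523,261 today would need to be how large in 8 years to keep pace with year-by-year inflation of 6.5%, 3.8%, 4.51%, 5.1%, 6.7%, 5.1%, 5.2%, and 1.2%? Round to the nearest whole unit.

¥758,559

Cumulative price-level factor: 1.065 × 1.038 × 1.0451 × 1.051 × 1.067 × 1.051 × 1.052 × 1.012 ≈ 1.4496758791.
The nominal amount required is ¥523,261 scaled up by that factor.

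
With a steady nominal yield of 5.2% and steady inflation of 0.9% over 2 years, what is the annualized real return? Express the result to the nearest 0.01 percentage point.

With constant rates the annual real return is the same each year: (1+5.2%)/(1+0.9%) − 1 = 0.04262.

4.26%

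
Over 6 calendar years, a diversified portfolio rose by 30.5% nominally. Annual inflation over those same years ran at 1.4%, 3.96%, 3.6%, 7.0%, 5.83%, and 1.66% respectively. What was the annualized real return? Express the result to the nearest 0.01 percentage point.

Cumulative inflation factor: 1.014 × 1.0396 × 1.036 × 1.070 × 1.0583 × 1.0166 ≈ 1.25721.
Nominal growth factor: 1.30500. Real growth factor = 1.30500 / 1.25721 ≈ 1.03802.
Annualized: 1.03802^(1/6) − 1 ≈ 0.00624.

0.62%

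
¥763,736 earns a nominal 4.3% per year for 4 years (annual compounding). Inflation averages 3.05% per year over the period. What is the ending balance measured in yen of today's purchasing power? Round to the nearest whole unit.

Nominal value at maturity: ¥763,736 × (1 + 4.3%)^4 ≈ ¥903,817.
Price-level factor over 4 years: (1 + 3.05%)^4 ≈ 1.1276958559.
Dividing the nominal maturity value by the price-level factor gives the value in today's money.

¥801,472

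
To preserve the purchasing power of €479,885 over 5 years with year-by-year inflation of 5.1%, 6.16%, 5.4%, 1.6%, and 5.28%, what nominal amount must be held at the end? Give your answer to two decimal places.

€603,644.15

Cumulative price-level factor: 1.051 × 1.0616 × 1.054 × 1.016 × 1.0528 ≈ 1.2578933494.
The nominal amount required is €479,885 scaled up by that factor.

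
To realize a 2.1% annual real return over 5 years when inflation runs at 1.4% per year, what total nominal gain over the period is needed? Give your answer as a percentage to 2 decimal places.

Required annual nominal rate: (1+2.1%)(1+1.4%) − 1 = 3.5294%.
Cumulative over 5 years: (1 + 0.035294)^5 − 1 ≈ 0.18937.

18.94%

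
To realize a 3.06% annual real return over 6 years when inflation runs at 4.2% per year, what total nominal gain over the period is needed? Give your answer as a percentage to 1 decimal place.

Required annual nominal rate: (1+3.06%)(1+4.2%) − 1 = 7.38852%.
Cumulative over 6 years: (1 + 0.0738852)^6 − 1 ≈ 0.53372.

53.4%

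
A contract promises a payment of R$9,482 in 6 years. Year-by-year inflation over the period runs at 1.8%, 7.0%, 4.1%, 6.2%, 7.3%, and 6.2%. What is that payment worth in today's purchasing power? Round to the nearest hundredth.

R$6,909.85

Price-level factor over 6 years: 1.018 × 1.070 × 1.041 × 1.062 × 1.073 × 1.062 ≈ 1.3722430524.
Purchasing power today: R$9,482 divided by that factor.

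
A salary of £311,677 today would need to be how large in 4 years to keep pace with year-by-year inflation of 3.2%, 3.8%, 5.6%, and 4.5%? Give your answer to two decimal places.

£368,435.96

Cumulative price-level factor: 1.032 × 1.038 × 1.056 × 1.045 ≈ 1.1821082803.
The nominal amount required is £311,677 scaled up by that factor.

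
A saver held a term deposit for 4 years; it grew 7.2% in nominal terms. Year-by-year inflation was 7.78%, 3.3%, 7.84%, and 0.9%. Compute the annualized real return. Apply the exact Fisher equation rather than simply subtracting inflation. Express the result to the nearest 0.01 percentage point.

Cumulative inflation factor: 1.0778 × 1.033 × 1.0784 × 1.009 ≈ 1.21146.
Nominal growth factor: 1.07200. Real growth factor = 1.07200 / 1.21146 ≈ 0.88488.
Annualized: 0.88488^(1/4) − 1 ≈ -0.03011.

-3.01%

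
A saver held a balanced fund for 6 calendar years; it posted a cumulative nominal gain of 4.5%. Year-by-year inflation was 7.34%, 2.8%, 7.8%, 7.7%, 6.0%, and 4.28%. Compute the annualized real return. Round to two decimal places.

Cumulative inflation factor: 1.0734 × 1.028 × 1.078 × 1.077 × 1.060 × 1.0428 ≈ 1.41611.
Nominal growth factor: 1.04500. Real growth factor = 1.04500 / 1.41611 ≈ 0.73794.
Annualized: 0.73794^(1/6) − 1 ≈ -0.04939.

-4.94%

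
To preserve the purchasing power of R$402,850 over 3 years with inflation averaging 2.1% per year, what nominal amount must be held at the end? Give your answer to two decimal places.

Cumulative price-level factor: (1+2.1%)^3 = 1.064332261.
Multiplying R$402,850 by the price-level factor gives the future nominal sum.

R$428,766.25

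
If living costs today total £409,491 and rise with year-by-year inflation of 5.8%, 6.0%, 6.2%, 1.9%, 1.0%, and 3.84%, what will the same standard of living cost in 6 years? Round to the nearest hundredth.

£521,219.49

Cumulative price-level factor: 1.058 × 1.060 × 1.062 × 1.019 × 1.010 × 1.0384 ≈ 1.2728472452.
The nominal amount required is £409,491 scaled up by that factor.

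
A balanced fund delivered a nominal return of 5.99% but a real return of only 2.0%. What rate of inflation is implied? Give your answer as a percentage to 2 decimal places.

From (1+r_nom) = (1+r_real)(1+π), we get 1+π = (1 + 5.99%)/(1 + 2.0%) = 1.0599/1.020 ≈ 1.03912.
So π ≈ 3.9118%.

3.91%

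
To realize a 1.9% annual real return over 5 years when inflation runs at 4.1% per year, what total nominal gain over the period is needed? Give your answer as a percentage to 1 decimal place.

Required annual nominal rate: (1+1.9%)(1+4.1%) − 1 = 6.0779%.
Cumulative over 5 years: (1 + 0.060779)^5 − 1 ≈ 0.34315.

34.3%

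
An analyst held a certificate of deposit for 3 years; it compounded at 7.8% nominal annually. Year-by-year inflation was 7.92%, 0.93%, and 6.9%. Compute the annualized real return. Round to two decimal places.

Cumulative inflation factor: 1.0792 × 1.0093 × 1.069 ≈ 1.16439.
Nominal growth factor: 1.25273. Real growth factor = 1.25273 / 1.16439 ≈ 1.07586.
Annualized: 1.07586^(1/3) − 1 ≈ 0.02467.

2.47%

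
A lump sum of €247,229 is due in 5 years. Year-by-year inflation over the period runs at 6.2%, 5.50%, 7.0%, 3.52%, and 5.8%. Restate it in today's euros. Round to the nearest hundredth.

€188,290.64

Price-level factor over 5 years: 1.062 × 1.0550 × 1.070 × 1.0352 × 1.058 ≈ 1.3130180159.
Purchasing power today: €247,229 divided by that factor.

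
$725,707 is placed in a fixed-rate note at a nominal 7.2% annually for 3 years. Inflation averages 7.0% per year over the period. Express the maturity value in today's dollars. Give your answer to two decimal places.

Nominal value at maturity: $725,707 × (1 + 7.2%)^3 ≈ $894,016.78.
Price-level factor over 3 years: (1 + 7.0%)^3 = 1.225043.
The maturity value deflated by that factor is the answer in today's purchasing power.

$729,784.00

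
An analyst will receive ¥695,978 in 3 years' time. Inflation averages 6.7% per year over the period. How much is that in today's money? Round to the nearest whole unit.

¥572,931

Price-level factor over 3 years: (1 + 6.7%)^3 = 1.214767763.
Purchasing power today: ¥695,978 divided by that factor.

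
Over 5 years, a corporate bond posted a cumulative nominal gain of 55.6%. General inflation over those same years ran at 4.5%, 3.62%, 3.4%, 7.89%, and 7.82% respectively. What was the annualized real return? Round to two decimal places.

3.62%

Cumulative inflation factor: 1.045 × 1.0362 × 1.034 × 1.0789 × 1.0782 ≈ 1.30245.
Nominal growth factor: 1.55600. Real growth factor = 1.55600 / 1.30245 ≈ 1.19467.
Annualized: 1.19467^(1/5) − 1 ≈ 0.03621.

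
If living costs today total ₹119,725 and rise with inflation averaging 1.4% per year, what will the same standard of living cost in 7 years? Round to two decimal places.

₹131,962.50

Cumulative price-level factor: (1+1.4%)^7 ≈ 1.1022133959.
The nominal amount required is ₹119,725 scaled up by that factor.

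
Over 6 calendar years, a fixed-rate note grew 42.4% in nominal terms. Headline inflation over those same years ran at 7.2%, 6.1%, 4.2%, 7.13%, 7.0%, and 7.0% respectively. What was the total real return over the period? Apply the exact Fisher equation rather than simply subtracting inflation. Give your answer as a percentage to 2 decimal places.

Cumulative inflation factor: 1.072 × 1.061 × 1.042 × 1.0713 × 1.070 × 1.070 ≈ 1.45364.
Nominal growth factor: 1.42400. Real growth factor = 1.42400 / 1.45364 ≈ 0.97961.
Total real return ≈ -2.0389%.

-2.04%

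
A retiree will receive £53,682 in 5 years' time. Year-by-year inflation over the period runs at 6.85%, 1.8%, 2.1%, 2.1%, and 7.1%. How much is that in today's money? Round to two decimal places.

Price-level factor over 5 years: 1.0685 × 1.018 × 1.021 × 1.021 × 1.071 ≈ 1.2144041971.
Purchasing power today: £53,682 divided by that factor.

£44,204.39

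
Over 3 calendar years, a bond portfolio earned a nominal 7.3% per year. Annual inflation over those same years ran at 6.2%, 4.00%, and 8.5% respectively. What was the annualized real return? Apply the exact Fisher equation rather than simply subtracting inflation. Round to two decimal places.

1.02%

Cumulative inflation factor: 1.062 × 1.0400 × 1.085 ≈ 1.19836.
Nominal growth factor: 1.23538. Real growth factor = 1.23538 / 1.19836 ≈ 1.03089.
Annualized: 1.03089^(1/3) − 1 ≈ 0.01019.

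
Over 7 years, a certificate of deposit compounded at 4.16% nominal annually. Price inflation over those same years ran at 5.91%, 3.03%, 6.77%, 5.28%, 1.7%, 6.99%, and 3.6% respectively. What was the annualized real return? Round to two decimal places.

-0.55%

Cumulative inflation factor: 1.0591 × 1.0303 × 1.0677 × 1.0528 × 1.017 × 1.0699 × 1.036 ≈ 1.38267.
Nominal growth factor: 1.33017. Real growth factor = 1.33017 / 1.38267 ≈ 0.96203.
Annualized: 0.96203^(1/7) − 1 ≈ -0.00552.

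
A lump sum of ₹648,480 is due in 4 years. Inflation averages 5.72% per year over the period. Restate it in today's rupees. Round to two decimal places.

Price-level factor over 4 years: (1 + 5.72%)^4 ≈ 1.2491903419.
Purchasing power today: ₹648,480 divided by that factor.

₹519,120.25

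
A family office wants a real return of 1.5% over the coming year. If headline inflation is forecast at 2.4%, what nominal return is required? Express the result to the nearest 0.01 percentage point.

By the Fisher equation, 1 + r_nom = (1 + 1.5%)(1 + 2.4%) = 1.015 × 1.024 = 1.03936.
So r_nom = 3.936%.

3.94%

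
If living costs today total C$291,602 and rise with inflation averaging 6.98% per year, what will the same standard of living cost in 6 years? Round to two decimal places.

C$437,125.42

Cumulative price-level factor: (1+6.98%)^6 ≈ 1.4990480761.
Multiplying C$291,602 by the price-level factor gives the future nominal sum.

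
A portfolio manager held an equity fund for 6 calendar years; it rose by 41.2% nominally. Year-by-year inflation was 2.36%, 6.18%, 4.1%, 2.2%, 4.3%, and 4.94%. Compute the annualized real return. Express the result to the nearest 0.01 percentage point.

Cumulative inflation factor: 1.0236 × 1.0618 × 1.041 × 1.022 × 1.043 × 1.0494 ≈ 1.26561.
Nominal growth factor: 1.41200. Real growth factor = 1.41200 / 1.26561 ≈ 1.11567.
Annualized: 1.11567^(1/6) − 1 ≈ 0.01841.

1.84%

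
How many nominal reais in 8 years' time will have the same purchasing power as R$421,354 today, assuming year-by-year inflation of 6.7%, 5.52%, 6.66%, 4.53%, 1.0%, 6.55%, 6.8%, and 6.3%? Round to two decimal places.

R$646,201.85

Cumulative price-level factor: 1.067 × 1.0552 × 1.0666 × 1.0453 × 1.010 × 1.0655 × 1.068 × 1.063 ≈ 1.5336316999.
The nominal amount required is R$421,354 scaled up by that factor.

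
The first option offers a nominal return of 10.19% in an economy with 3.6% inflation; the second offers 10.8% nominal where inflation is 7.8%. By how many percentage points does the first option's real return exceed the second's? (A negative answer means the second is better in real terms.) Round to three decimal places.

The first option real return: 1.1019/1.036 − 1 = 6.3610%.
The second real return: 1.108/1.078 − 1 = 2.7829%.
Difference: 6.3610 − 2.7829 = 3.5781 pp.

3.578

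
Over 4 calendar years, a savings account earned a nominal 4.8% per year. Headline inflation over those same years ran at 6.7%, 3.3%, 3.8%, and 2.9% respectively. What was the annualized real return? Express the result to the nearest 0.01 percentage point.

0.61%

Cumulative inflation factor: 1.067 × 1.033 × 1.038 × 1.029 ≈ 1.17727.
Nominal growth factor: 1.20627. Real growth factor = 1.20627 / 1.17727 ≈ 1.02463.
Annualized: 1.02463^(1/4) − 1 ≈ 0.00610.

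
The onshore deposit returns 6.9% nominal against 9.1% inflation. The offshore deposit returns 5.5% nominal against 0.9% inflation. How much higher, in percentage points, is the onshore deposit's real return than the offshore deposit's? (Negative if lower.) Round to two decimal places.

-6.58

The onshore deposit real return: 1.069/1.091 − 1 = -2.016%.
The offshore deposit real return: 1.055/1.009 − 1 = 4.559%.
Difference: -2.016 − 4.559 = -6.575 pp.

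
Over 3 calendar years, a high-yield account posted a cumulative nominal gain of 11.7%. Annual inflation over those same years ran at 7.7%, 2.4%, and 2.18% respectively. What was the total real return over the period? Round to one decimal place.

Cumulative inflation factor: 1.077 × 1.024 × 1.0218 ≈ 1.12689.
Nominal growth factor: 1.11700. Real growth factor = 1.11700 / 1.12689 ≈ 0.99122.
Total real return ≈ -0.8776%.

-0.9%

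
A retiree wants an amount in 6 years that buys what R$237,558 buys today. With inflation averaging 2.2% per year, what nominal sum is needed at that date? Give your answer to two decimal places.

R$270,691.76

Cumulative price-level factor: (1+2.2%)^6 ≈ 1.1394765049.
The nominal amount required is R$237,558 scaled up by that factor.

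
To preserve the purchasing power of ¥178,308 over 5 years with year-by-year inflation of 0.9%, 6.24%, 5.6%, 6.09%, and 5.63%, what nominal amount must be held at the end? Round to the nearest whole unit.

Cumulative price-level factor: 1.009 × 1.0624 × 1.056 × 1.0609 × 1.0563 ≈ 1.2685420726.
The nominal amount required is ¥178,308 scaled up by that factor.

¥226,191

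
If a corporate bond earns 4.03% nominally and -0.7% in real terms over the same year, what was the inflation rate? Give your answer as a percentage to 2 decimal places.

From (1+r_nom) = (1+r_real)(1+π), we get 1+π = (1 + 4.03%)/(1 − 0.7%) = 1.0403/0.993 ≈ 1.04763.
So π ≈ 4.7633%.

4.76%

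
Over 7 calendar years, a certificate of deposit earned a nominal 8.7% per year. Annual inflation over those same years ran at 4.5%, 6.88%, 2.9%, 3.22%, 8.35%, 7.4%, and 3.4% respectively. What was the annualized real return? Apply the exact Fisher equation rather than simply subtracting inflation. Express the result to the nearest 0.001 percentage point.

Cumulative inflation factor: 1.045 × 1.0688 × 1.029 × 1.0322 × 1.0835 × 1.074 × 1.034 ≈ 1.42740.
Nominal growth factor: 1.79311. Real growth factor = 1.79311 / 1.42740 ≈ 1.25621.
Annualized: 1.25621^(1/7) − 1 ≈ 0.03312.

3.312%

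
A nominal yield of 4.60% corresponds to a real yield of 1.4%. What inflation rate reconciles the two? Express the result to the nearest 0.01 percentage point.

3.16%

From (1+r_nom) = (1+r_real)(1+π), we get 1+π = (1 + 4.60%)/(1 + 1.4%) = 1.0460/1.014 ≈ 1.03156.
So π ≈ 3.1558%.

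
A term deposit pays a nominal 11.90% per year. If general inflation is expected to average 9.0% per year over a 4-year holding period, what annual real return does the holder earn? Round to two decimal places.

With constant rates the annual real return is the same each year: (1+11.90%)/(1+9.0%) − 1 = 0.02661.

2.66%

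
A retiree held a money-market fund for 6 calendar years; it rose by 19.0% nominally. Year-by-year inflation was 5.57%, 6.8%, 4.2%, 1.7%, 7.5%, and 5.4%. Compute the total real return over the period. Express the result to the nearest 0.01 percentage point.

Cumulative inflation factor: 1.0557 × 1.068 × 1.042 × 1.017 × 1.075 × 1.054 ≈ 1.35378.
Nominal growth factor: 1.19000. Real growth factor = 1.19000 / 1.35378 ≈ 0.87902.
Total real return ≈ -12.0983%.

-12.10%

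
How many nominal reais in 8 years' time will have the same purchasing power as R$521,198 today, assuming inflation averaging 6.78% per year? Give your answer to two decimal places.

R$880,890.80

Cumulative price-level factor: (1+6.78%)^8 ≈ 1.6901269706.
Multiplying R$521,198 by the price-level factor gives the future nominal sum.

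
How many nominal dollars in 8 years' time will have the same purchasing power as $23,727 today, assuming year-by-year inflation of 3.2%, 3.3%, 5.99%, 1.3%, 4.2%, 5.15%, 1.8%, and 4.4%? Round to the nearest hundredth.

Cumulative price-level factor: 1.032 × 1.033 × 1.0599 × 1.013 × 1.042 × 1.0515 × 1.018 × 1.044 ≈ 1.3328449443.
Multiplying $23,727 by the price-level factor gives the future nominal sum.

$31,624.41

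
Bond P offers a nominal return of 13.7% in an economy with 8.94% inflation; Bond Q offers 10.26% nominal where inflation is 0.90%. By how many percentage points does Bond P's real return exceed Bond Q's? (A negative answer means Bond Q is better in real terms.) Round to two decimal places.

-4.91

Bond P real return: 1.137/1.0894 − 1 = 4.369%.
Bond Q real return: 1.1026/1.0090 − 1 = 9.277%.
Difference: 4.369 − 9.277 = -4.908 pp.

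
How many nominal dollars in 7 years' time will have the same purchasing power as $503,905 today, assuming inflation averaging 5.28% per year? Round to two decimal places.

$722,386.80

Cumulative price-level factor: (1+5.28%)^7 ≈ 1.4335773606.
The nominal amount required is $503,905 scaled up by that factor.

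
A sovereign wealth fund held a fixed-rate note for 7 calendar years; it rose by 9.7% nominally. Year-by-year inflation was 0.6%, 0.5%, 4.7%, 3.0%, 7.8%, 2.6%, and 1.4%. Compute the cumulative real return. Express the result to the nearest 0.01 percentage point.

Cumulative inflation factor: 1.006 × 1.005 × 1.047 × 1.030 × 1.078 × 1.026 × 1.014 ≈ 1.22279.
Nominal growth factor: 1.09700. Real growth factor = 1.09700 / 1.22279 ≈ 0.89713.
Total real return ≈ -10.2872%.

-10.29%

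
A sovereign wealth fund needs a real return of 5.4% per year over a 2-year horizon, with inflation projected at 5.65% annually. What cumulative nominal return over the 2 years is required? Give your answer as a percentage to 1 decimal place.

24.0%

Required annual nominal rate: (1+5.4%)(1+5.65%) − 1 = 11.3551%.
Cumulative over 2 years: (1 + 0.113551)^2 − 1 ≈ 0.24000.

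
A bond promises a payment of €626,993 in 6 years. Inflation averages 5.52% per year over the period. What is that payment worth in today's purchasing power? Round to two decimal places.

Price-level factor over 6 years: (1 + 5.52%)^6 ≈ 1.3804119023.
Purchasing power today: €626,993 divided by that factor.

€454,207.18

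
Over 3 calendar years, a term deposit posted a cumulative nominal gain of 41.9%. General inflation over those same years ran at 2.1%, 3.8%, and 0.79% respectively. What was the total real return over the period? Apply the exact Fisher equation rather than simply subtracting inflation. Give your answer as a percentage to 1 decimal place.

32.8%

Cumulative inflation factor: 1.021 × 1.038 × 1.0079 ≈ 1.06817.
Nominal growth factor: 1.41900. Real growth factor = 1.41900 / 1.06817 ≈ 1.32844.
Total real return ≈ 32.8440%.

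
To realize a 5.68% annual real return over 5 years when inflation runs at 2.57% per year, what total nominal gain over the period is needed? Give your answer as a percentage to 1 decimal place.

Required annual nominal rate: (1+5.68%)(1+2.57%) − 1 = 8.395976%.
Cumulative over 5 years: (1 + 0.08395976)^5 − 1 ≈ 0.49646.

49.6%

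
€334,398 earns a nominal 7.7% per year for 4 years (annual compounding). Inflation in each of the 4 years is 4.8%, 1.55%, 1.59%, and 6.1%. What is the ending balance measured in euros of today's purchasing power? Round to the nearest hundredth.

€392,210.24

Nominal value at maturity: €334,398 × (1 + 7.7%)^4 ≈ €449,910.87.
Price-level factor over 4 years: 1.048 × 1.0155 × 1.0159 × 1.061 ≈ 1.1471165739.
Dividing the nominal maturity value by the price-level factor gives the value in today's money.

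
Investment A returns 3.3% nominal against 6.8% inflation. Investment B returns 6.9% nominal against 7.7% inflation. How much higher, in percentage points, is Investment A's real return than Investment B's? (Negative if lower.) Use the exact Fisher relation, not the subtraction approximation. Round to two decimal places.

Investment A real return: 1.033/1.068 − 1 = -3.277%.
Investment B real return: 1.069/1.077 − 1 = -0.743%.
Difference: -3.277 − (-0.743) = -2.534 pp.

-2.53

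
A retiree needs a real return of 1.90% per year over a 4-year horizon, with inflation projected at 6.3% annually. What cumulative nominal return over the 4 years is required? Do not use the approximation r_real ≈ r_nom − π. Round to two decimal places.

37.67%

Required annual nominal rate: (1+1.90%)(1+6.3%) − 1 = 8.3197%.
Cumulative over 4 years: (1 + 0.083197)^4 − 1 ≈ 0.37667.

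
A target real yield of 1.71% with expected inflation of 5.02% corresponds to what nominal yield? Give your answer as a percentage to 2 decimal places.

6.82%

By the Fisher equation, 1 + r_nom = (1 + 1.71%)(1 + 5.02%) = 1.0171 × 1.0502 = 1.06815842.
So r_nom = 6.815842%.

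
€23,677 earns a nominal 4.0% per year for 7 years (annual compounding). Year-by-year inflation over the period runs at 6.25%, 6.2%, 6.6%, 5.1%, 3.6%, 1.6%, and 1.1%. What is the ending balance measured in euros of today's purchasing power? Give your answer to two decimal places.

Nominal value at maturity: €23,677 × (1 + 4.0%)^7 ≈ €31,157.32.
Price-level factor over 7 years: 1.0625 × 1.062 × 1.066 × 1.051 × 1.036 × 1.016 × 1.011 ≈ 1.3452964468.
The maturity value deflated by that factor is the answer in today's purchasing power.

€23,160.19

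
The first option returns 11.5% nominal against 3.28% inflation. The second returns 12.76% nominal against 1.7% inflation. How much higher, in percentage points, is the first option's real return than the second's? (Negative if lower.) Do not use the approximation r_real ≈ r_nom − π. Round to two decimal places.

The first option real return: 1.115/1.0328 − 1 = 7.959%.
The second real return: 1.1276/1.017 − 1 = 10.875%.
Difference: 7.959 − 10.875 = -2.916 pp.

-2.92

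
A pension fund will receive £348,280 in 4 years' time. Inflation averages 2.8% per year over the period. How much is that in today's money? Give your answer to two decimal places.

£311,857.42

Price-level factor over 4 years: (1 + 2.8%)^4 ≈ 1.1167924227.
Purchasing power today: £348,280 divided by that factor.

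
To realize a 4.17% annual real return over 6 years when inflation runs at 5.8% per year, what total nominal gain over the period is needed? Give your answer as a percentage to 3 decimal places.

79.213%

Required annual nominal rate: (1+4.17%)(1+5.8%) − 1 = 10.21186%.
Cumulative over 6 years: (1 + 0.1021186)^6 − 1 ≈ 0.79213.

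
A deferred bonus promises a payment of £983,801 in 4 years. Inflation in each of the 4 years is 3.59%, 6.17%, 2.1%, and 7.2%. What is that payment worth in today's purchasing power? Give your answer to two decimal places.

£817,272.87

Price-level factor over 4 years: 1.0359 × 1.0617 × 1.021 × 1.072 ≈ 1.2037607481.
Purchasing power today: £983,801 divided by that factor.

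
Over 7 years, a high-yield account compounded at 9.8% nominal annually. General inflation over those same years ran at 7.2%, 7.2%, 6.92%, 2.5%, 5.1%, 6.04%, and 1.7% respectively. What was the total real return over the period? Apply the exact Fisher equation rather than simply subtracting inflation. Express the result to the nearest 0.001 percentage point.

34.788%

Cumulative inflation factor: 1.072 × 1.072 × 1.0692 × 1.025 × 1.051 × 1.0604 × 1.017 ≈ 1.42747.
Nominal growth factor: 1.92405. Real growth factor = 1.92405 / 1.42747 ≈ 1.34788.
Total real return ≈ 34.7878%.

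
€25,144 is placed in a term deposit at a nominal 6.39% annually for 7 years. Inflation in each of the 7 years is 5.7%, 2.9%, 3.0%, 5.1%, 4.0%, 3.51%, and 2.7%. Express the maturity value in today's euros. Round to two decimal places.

Nominal value at maturity: €25,144 × (1 + 6.39%)^7 ≈ €38,791.81.
Price-level factor over 7 years: 1.057 × 1.029 × 1.030 × 1.051 × 1.040 × 1.0351 × 1.027 ≈ 1.3017164535.
The maturity value deflated by that factor is the answer in today's purchasing power.

€29,800.51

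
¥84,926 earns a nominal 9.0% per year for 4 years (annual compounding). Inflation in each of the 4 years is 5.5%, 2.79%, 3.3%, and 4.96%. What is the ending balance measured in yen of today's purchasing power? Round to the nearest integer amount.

Nominal value at maturity: ¥84,926 × (1 + 9.0%)^4 ≈ ¥119,880.
Price-level factor over 4 years: 1.055 × 1.0279 × 1.033 × 1.0496 ≈ 1.1757837921.
The maturity value deflated by that factor is the answer in today's purchasing power.

¥101,958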